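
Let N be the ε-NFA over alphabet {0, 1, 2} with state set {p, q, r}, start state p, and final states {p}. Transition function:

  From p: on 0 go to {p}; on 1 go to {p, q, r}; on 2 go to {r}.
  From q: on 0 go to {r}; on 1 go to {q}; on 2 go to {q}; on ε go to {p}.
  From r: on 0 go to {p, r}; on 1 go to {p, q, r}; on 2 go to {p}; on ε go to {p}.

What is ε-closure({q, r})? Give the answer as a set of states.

Begin with {q, r}.
q →ε {p}; add p.
ε-closure = {p, q, r}.

{p, q, r}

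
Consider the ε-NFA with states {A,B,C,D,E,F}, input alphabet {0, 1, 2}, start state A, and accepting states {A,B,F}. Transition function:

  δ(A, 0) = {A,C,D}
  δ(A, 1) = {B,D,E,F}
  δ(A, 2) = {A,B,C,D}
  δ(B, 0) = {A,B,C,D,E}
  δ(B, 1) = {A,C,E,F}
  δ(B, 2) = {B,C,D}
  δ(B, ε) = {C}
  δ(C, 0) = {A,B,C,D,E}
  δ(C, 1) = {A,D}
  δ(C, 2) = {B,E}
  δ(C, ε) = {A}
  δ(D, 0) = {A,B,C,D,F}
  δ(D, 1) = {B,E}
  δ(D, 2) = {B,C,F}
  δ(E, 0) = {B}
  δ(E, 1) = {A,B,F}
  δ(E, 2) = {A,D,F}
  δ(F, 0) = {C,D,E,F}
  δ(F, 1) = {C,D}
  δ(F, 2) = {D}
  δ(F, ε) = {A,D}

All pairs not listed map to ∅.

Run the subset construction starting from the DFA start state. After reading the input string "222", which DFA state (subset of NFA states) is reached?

Start: {A}.
δ(A,2) = {A,B,C,D}.
Union: {A,B,C,D}.
After 2: {A,B,C,D}.
δ(A,2) = {A,B,C,D}; δ(B,2) = {B,C,D}; δ(C,2) = {B,E}; δ(D,2) = {B,C,F}.
Union: {A,B,C,D,E,F}.
After 2: {A,B,C,D,E,F}.
δ(A,2) = {A,B,C,D}; δ(B,2) = {B,C,D}; δ(C,2) = {B,E}; δ(D,2) = {B,C,F}; δ(E,2) = {A,D,F}; δ(F,2) = {D}.
Union: {A,B,C,D,E,F}.
After 2: {A,B,C,D,E,F}.

{A,B,C,D,E,F}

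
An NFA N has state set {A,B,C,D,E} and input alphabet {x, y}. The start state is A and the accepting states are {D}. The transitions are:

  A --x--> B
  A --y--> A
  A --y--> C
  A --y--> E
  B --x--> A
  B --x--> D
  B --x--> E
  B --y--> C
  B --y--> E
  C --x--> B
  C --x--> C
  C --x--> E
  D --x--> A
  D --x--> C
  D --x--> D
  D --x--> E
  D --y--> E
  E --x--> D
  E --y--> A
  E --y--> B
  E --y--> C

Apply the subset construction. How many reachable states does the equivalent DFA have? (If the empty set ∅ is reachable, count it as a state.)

9

Start state of the DFA: {A}.
{A} --x--> {B}  [new]
{A} --y--> {A,C,E}  [new]
{B} --x--> {A,D,E}  [new]
{B} --y--> {C,E}  [new]
{A,C,E} --x--> {B,C,D,E}  [new]
{A,C,E} --y--> {A,B,C,E}  [new]
{A,D,E} --x--> {A,B,C,D,E}  [new]
{A,D,E} --y--> {A,B,C,E}  [seen]
{C,E} --x--> {B,C,D,E}  [seen]
{C,E} --y--> {A,B,C}  [new]
{B,C,D,E} --x--> {A,B,C,D,E}  [seen]
{B,C,D,E} --y--> {A,B,C,E}  [seen]
{A,B,C,E} --x--> {A,B,C,D,E}  [seen]
{A,B,C,E} --y--> {A,B,C,E}  [seen]
{A,B,C,D,E} --x--> {A,B,C,D,E}  [seen]
{A,B,C,D,E} --y--> {A,B,C,E}  [seen]
{A,B,C} --x--> {A,B,C,D,E}  [seen]
{A,B,C} --y--> {A,C,E}  [seen]
Reachable DFA states: {A}, {B}, {A,C,E}, {A,D,E}, {C,E}, {B,C,D,E}, {A,B,C,E}, {A,B,C,D,E}, {A,B,C}.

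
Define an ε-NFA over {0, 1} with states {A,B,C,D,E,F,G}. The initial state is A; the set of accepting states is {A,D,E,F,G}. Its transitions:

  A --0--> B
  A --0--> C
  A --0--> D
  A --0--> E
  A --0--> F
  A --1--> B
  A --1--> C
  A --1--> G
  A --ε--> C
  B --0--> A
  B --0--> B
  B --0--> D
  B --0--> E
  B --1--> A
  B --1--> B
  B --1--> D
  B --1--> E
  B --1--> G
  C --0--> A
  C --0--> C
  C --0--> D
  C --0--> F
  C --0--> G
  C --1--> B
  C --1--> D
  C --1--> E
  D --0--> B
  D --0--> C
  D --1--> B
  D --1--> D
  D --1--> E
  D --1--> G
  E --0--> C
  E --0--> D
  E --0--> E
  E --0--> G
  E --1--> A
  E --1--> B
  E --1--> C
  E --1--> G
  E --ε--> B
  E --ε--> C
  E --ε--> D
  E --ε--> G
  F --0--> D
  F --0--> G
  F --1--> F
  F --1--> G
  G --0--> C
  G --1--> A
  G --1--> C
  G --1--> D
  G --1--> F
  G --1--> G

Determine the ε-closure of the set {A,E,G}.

Begin with {A,E,G}.
A →ε {C}; add C.
E →ε {B,C,D,G}; add B, D.
ε-closure = {A,B,C,D,E,G}.

{A,B,C,D,E,G}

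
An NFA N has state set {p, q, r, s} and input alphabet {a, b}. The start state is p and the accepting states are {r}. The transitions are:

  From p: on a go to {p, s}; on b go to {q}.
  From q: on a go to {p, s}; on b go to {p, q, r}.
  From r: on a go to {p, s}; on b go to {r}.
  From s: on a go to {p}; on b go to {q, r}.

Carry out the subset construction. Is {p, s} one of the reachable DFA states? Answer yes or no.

Start state of the DFA: {p}.
{p} --a--> {p, s}  [new]
{p} --b--> {q}  [new]
{p, s} --a--> {p, s}  [seen]
{p, s} --b--> {q, r}  [new]
{q} --a--> {p, s}  [seen]
{q} --b--> {p, q, r}  [new]
{q, r} --a--> {p, s}  [seen]
{q, r} --b--> {p, q, r}  [seen]
{p, q, r} --a--> {p, s}  [seen]
{p, q, r} --b--> {p, q, r}  [seen]
Reachable DFA states: {p}, {p, s}, {q}, {q, r}, {p, q, r}.
{p, s} is among them.

yes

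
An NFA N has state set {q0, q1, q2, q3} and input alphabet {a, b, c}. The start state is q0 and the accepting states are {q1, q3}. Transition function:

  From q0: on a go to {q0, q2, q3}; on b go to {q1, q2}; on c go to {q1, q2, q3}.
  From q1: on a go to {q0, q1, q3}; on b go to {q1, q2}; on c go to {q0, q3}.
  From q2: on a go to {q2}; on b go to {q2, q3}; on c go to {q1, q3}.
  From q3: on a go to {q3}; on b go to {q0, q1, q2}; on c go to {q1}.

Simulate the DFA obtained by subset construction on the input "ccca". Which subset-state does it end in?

Start: {q0}.
δ(q0,c) = {q1, q2, q3}.
Union: {q1, q2, q3}.
After c: {q1, q2, q3}.
δ(q1,c) = {q0, q3}; δ(q2,c) = {q1, q3}; δ(q3,c) = {q1}.
Union: {q0, q1, q3}.
After c: {q0, q1, q3}.
δ(q0,c) = {q1, q2, q3}; δ(q1,c) = {q0, q3}; δ(q3,c) = {q1}.
Union: {q0, q1, q2, q3}.
After c: {q0, q1, q2, q3}.
δ(q0,a) = {q0, q2, q3}; δ(q1,a) = {q0, q1, q3}; δ(q2,a) = {q2}; δ(q3,a) = {q3}.
Union: {q0, q1, q2, q3}.
After a: {q0, q1, q2, q3}.

{q0, q1, q2, q3}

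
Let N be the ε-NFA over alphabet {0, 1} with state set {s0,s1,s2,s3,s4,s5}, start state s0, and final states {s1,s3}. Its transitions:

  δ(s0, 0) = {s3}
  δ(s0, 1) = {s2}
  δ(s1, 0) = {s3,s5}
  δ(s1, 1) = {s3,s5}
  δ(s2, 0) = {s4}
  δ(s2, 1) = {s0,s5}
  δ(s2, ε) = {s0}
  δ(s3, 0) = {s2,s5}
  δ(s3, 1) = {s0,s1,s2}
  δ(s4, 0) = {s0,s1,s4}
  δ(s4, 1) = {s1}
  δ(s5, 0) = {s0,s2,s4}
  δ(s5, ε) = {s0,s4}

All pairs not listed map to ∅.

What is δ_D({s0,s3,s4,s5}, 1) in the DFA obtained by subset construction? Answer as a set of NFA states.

{s0,s1,s2}

δ(s0,1) = {s2}; δ(s3,1) = {s0,s1,s2}; δ(s4,1) = {s1}; δ(s5,1) = ∅.
Union: {s0,s1,s2}.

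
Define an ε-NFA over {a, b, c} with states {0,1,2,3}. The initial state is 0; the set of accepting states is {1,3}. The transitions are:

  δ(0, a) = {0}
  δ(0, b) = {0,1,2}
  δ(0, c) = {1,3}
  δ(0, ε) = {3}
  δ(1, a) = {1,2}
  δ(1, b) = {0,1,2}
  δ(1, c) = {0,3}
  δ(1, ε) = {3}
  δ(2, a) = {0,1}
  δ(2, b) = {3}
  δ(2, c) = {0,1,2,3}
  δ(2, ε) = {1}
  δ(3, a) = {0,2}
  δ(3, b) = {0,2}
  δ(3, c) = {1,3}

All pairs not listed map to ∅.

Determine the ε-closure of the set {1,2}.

Begin with {1,2}.
1 →ε {3}; add 3.
ε-closure = {1,2,3}.

{1,2,3}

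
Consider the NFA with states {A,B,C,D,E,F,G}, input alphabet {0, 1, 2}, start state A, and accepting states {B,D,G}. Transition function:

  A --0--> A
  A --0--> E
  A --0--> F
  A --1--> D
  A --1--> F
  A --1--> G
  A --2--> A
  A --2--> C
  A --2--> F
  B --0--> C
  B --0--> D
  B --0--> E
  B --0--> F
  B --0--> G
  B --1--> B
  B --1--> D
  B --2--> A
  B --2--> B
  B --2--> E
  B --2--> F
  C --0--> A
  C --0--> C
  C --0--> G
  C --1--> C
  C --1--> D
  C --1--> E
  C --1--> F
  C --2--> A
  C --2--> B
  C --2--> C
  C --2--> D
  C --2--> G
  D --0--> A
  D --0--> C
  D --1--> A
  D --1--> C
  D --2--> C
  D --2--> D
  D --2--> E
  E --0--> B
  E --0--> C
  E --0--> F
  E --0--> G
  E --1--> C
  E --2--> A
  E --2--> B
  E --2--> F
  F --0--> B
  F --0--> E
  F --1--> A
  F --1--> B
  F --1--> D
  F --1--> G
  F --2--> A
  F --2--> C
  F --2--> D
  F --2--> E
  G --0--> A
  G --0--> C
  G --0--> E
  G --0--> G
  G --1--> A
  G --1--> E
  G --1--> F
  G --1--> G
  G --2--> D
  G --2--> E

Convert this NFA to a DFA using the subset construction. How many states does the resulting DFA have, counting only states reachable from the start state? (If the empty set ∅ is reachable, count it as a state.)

11

Start state of the DFA: {A}.
{A} --0--> {A,E,F}  [new]
{A} --1--> {D,F,G}  [new]
{A} --2--> {A,C,F}  [new]
{A,E,F} --0--> {A,B,C,E,F,G}  [new]
{A,E,F} --1--> {A,B,C,D,F,G}  [new]
{A,E,F} --2--> {A,B,C,D,E,F}  [new]
{D,F,G} --0--> {A,B,C,E,G}  [new]
{D,F,G} --1--> {A,B,C,D,E,F,G}  [new]
{D,F,G} --2--> {A,C,D,E}  [new]
{A,C,F} --0--> {A,B,C,E,F,G}  [seen]
{A,C,F} --1--> {A,B,C,D,E,F,G}  [seen]
{A,C,F} --2--> {A,B,C,D,E,F,G}  [seen]
{A,B,C,E,F,G} --0--> {A,B,C,D,E,F,G}  [seen]
{A,B,C,E,F,G} --1--> {A,B,C,D,E,F,G}  [seen]
{A,B,C,E,F,G} --2--> {A,B,C,D,E,F,G}  [seen]
{A,B,C,D,F,G} --0--> {A,B,C,D,E,F,G}  [seen]
{A,B,C,D,F,G} --1--> {A,B,C,D,E,F,G}  [seen]
{A,B,C,D,F,G} --2--> {A,B,C,D,E,F,G}  [seen]
{A,B,C,D,E,F} --0--> {A,B,C,D,E,F,G}  [seen]
{A,B,C,D,E,F} --1--> {A,B,C,D,E,F,G}  [seen]
{A,B,C,D,E,F} --2--> {A,B,C,D,E,F,G}  [seen]
{A,B,C,E,G} --0--> {A,B,C,D,E,F,G}  [seen]
{A,B,C,E,G} --1--> {A,B,C,D,E,F,G}  [seen]
{A,B,C,E,G} --2--> {A,B,C,D,E,F,G}  [seen]
{A,B,C,D,E,F,G} --0--> {A,B,C,D,E,F,G}  [seen]
{A,B,C,D,E,F,G} --1--> {A,B,C,D,E,F,G}  [seen]
{A,B,C,D,E,F,G} --2--> {A,B,C,D,E,F,G}  [seen]
{A,C,D,E} --0--> {A,B,C,E,F,G}  [seen]
{A,C,D,E} --1--> {A,C,D,E,F,G}  [new]
{A,C,D,E} --2--> {A,B,C,D,E,F,G}  [seen]
{A,C,D,E,F,G} --0--> {A,B,C,E,F,G}  [seen]
{A,C,D,E,F,G} --1--> {A,B,C,D,E,F,G}  [seen]
{A,C,D,E,F,G} --2--> {A,B,C,D,E,F,G}  [seen]
Reachable DFA states: {A}, {A,E,F}, {D,F,G}, {A,C,F}, {A,B,C,E,F,G}, {A,B,C,D,F,G}, {A,B,C,D,E,F}, {A,B,C,E,G}, {A,B,C,D,E,F,G}, {A,C,D,E}, {A,C,D,E,F,G}.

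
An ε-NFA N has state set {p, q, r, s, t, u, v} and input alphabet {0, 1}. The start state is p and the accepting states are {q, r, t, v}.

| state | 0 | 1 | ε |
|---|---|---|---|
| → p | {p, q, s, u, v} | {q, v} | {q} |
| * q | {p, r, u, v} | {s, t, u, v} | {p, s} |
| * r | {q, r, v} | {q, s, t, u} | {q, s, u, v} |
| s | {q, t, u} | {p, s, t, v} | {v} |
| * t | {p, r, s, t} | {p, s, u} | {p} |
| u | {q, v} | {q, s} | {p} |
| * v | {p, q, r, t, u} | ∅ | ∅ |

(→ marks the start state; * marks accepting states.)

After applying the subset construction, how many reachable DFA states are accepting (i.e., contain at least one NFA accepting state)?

3

Start state of the DFA: {p, q, s, v} (ε-closure of the NFA start).
{p, q, s, v} --0--> {p, q, r, s, t, u, v}  [new]
{p, q, s, v} --1--> {p, q, s, t, u, v}  [new]
{p, q, r, s, t, u, v} --0--> {p, q, r, s, t, u, v}  [seen]
{p, q, r, s, t, u, v} --1--> {p, q, s, t, u, v}  [seen]
{p, q, s, t, u, v} --0--> {p, q, r, s, t, u, v}  [seen]
{p, q, s, t, u, v} --1--> {p, q, s, t, u, v}  [seen]
Reachable DFA states: {p, q, s, v}, {p, q, r, s, t, u, v}, {p, q, s, t, u, v}.
Accepting DFA states (contain an NFA accepting state): {p, q, s, v}, {p, q, r, s, t, u, v}, {p, q, s, t, u, v}.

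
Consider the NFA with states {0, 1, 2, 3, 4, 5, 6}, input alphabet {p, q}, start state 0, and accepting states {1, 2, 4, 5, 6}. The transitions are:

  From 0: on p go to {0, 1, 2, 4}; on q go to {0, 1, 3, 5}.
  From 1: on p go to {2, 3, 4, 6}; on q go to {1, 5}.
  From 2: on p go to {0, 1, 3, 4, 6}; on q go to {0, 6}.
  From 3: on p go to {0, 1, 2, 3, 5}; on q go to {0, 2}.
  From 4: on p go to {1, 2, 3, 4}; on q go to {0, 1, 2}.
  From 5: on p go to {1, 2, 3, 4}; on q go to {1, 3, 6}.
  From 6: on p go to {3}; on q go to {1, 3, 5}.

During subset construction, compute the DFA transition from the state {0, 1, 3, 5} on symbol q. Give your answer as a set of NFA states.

{0, 1, 2, 3, 5, 6}

δ(0,q) = {0, 1, 3, 5}; δ(1,q) = {1, 5}; δ(3,q) = {0, 2}; δ(5,q) = {1, 3, 6}.
Union: {0, 1, 2, 3, 5, 6}.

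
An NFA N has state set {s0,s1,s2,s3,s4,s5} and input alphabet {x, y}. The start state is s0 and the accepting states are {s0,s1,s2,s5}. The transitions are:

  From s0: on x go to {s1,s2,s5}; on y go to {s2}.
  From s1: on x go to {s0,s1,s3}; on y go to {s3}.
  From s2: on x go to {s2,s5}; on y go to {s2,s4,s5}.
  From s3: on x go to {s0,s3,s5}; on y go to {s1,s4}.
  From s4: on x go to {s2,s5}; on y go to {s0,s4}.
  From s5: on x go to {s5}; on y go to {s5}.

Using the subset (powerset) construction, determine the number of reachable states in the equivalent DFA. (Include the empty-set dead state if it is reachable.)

Start state of the DFA: {s0}.
{s0} --x--> {s1,s2,s5}  [new]
{s0} --y--> {s2}  [new]
{s1,s2,s5} --x--> {s0,s1,s2,s3,s5}  [new]
{s1,s2,s5} --y--> {s2,s3,s4,s5}  [new]
{s2} --x--> {s2,s5}  [new]
{s2} --y--> {s2,s4,s5}  [new]
{s0,s1,s2,s3,s5} --x--> {s0,s1,s2,s3,s5}  [seen]
{s0,s1,s2,s3,s5} --y--> {s1,s2,s3,s4,s5}  [new]
{s2,s3,s4,s5} --x--> {s0,s2,s3,s5}  [new]
{s2,s3,s4,s5} --y--> {s0,s1,s2,s4,s5}  [new]
{s2,s5} --x--> {s2,s5}  [seen]
{s2,s5} --y--> {s2,s4,s5}  [seen]
{s2,s4,s5} --x--> {s2,s5}  [seen]
{s2,s4,s5} --y--> {s0,s2,s4,s5}  [new]
{s1,s2,s3,s4,s5} --x--> {s0,s1,s2,s3,s5}  [seen]
{s1,s2,s3,s4,s5} --y--> {s0,s1,s2,s3,s4,s5}  [new]
{s0,s2,s3,s5} --x--> {s0,s1,s2,s3,s5}  [seen]
{s0,s2,s3,s5} --y--> {s1,s2,s4,s5}  [new]
{s0,s1,s2,s4,s5} --x--> {s0,s1,s2,s3,s5}  [seen]
{s0,s1,s2,s4,s5} --y--> {s0,s2,s3,s4,s5}  [new]
{s0,s2,s4,s5} --x--> {s1,s2,s5}  [seen]
{s0,s2,s4,s5} --y--> {s0,s2,s4,s5}  [seen]
{s0,s1,s2,s3,s4,s5} --x--> {s0,s1,s2,s3,s5}  [seen]
{s0,s1,s2,s3,s4,s5} --y--> {s0,s1,s2,s3,s4,s5}  [seen]
{s1,s2,s4,s5} --x--> {s0,s1,s2,s3,s5}  [seen]
{s1,s2,s4,s5} --y--> {s0,s2,s3,s4,s5}  [seen]
{s0,s2,s3,s4,s5} --x--> {s0,s1,s2,s3,s5}  [seen]
{s0,s2,s3,s4,s5} --y--> {s0,s1,s2,s4,s5}  [seen]
Reachable DFA states: {s0}, {s1,s2,s5}, {s2}, {s0,s1,s2,s3,s5}, {s2,s3,s4,s5}, {s2,s5}, {s2,s4,s5}, {s1,s2,s3,s4,s5}, {s0,s2,s3,s5}, {s0,s1,s2,s4,s5}, {s0,s2,s4,s5}, {s0,s1,s2,s3,s4,s5}, {s1,s2,s4,s5}, {s0,s2,s3,s4,s5}.

14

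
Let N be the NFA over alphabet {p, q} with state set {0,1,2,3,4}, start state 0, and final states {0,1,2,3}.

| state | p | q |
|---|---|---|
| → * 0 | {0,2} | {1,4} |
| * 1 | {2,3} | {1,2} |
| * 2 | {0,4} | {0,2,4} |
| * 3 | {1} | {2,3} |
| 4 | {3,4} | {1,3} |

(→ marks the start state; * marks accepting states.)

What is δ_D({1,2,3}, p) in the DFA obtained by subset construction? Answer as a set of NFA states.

δ(1,p) = {2,3}; δ(2,p) = {0,4}; δ(3,p) = {1}.
Union: {0,1,2,3,4}.

{0,1,2,3,4}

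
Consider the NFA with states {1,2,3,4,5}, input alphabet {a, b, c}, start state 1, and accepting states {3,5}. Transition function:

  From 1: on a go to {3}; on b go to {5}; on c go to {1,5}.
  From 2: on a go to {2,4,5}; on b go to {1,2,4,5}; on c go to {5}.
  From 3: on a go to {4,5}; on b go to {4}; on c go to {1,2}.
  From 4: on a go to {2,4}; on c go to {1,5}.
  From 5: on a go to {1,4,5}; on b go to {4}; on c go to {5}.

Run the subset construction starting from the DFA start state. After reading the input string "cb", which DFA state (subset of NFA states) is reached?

{4,5}

Start: {1}.
δ(1,c) = {1,5}.
Union: {1,5}.
After c: {1,5}.
δ(1,b) = {5}; δ(5,b) = {4}.
Union: {4,5}.
After b: {4,5}.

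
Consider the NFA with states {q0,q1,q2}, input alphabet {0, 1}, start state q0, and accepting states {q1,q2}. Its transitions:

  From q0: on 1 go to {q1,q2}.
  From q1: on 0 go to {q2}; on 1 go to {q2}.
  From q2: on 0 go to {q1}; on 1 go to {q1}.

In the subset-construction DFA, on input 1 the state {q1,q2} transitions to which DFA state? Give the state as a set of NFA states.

δ(q1,1) = {q2}; δ(q2,1) = {q1}.
Union: {q1,q2}.

{q1,q2}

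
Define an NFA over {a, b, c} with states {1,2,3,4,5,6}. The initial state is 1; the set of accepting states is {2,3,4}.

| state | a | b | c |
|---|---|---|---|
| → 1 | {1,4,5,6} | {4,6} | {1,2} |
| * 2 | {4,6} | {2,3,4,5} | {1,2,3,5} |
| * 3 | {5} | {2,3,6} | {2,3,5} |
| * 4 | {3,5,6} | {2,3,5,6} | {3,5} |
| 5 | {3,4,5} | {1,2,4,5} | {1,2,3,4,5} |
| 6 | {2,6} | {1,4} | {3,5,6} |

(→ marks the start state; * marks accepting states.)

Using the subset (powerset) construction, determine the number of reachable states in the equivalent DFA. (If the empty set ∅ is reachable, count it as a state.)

11

Start state of the DFA: {1}.
{1} --a--> {1,4,5,6}  [new]
{1} --b--> {4,6}  [new]
{1} --c--> {1,2}  [new]
{1,4,5,6} --a--> {1,2,3,4,5,6}  [new]
{1,4,5,6} --b--> {1,2,3,4,5,6}  [seen]
{1,4,5,6} --c--> {1,2,3,4,5,6}  [seen]
{4,6} --a--> {2,3,5,6}  [new]
{4,6} --b--> {1,2,3,4,5,6}  [seen]
{4,6} --c--> {3,5,6}  [new]
{1,2} --a--> {1,4,5,6}  [seen]
{1,2} --b--> {2,3,4,5,6}  [new]
{1,2} --c--> {1,2,3,5}  [new]
{1,2,3,4,5,6} --a--> {1,2,3,4,5,6}  [seen]
{1,2,3,4,5,6} --b--> {1,2,3,4,5,6}  [seen]
{1,2,3,4,5,6} --c--> {1,2,3,4,5,6}  [seen]
{2,3,5,6} --a--> {2,3,4,5,6}  [seen]
{2,3,5,6} --b--> {1,2,3,4,5,6}  [seen]
{2,3,5,6} --c--> {1,2,3,4,5,6}  [seen]
{3,5,6} --a--> {2,3,4,5,6}  [seen]
{3,5,6} --b--> {1,2,3,4,5,6}  [seen]
{3,5,6} --c--> {1,2,3,4,5,6}  [seen]
{2,3,4,5,6} --a--> {2,3,4,5,6}  [seen]
{2,3,4,5,6} --b--> {1,2,3,4,5,6}  [seen]
{2,3,4,5,6} --c--> {1,2,3,4,5,6}  [seen]
{1,2,3,5} --a--> {1,3,4,5,6}  [new]
{1,2,3,5} --b--> {1,2,3,4,5,6}  [seen]
{1,2,3,5} --c--> {1,2,3,4,5}  [new]
{1,3,4,5,6} --a--> {1,2,3,4,5,6}  [seen]
{1,3,4,5,6} --b--> {1,2,3,4,5,6}  [seen]
{1,3,4,5,6} --c--> {1,2,3,4,5,6}  [seen]
{1,2,3,4,5} --a--> {1,3,4,5,6}  [seen]
{1,2,3,4,5} --b--> {1,2,3,4,5,6}  [seen]
{1,2,3,4,5} --c--> {1,2,3,4,5}  [seen]
Reachable DFA states: {1}, {1,4,5,6}, {4,6}, {1,2}, {1,2,3,4,5,6}, {2,3,5,6}, {3,5,6}, {2,3,4,5,6}, {1,2,3,5}, {1,3,4,5,6}, {1,2,3,4,5}.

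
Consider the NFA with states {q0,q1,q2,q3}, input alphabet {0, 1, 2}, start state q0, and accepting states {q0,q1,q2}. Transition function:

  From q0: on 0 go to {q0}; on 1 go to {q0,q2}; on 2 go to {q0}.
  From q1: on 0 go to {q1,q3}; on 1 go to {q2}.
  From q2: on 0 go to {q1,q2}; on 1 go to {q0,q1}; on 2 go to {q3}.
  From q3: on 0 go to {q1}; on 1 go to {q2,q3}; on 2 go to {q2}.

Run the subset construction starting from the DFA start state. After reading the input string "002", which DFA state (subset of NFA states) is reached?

{q0}

Start: {q0}.
δ(q0,0) = {q0}.
Union: {q0}.
After 0: {q0}.
δ(q0,0) = {q0}.
Union: {q0}.
After 0: {q0}.
δ(q0,2) = {q0}.
Union: {q0}.
After 2: {q0}.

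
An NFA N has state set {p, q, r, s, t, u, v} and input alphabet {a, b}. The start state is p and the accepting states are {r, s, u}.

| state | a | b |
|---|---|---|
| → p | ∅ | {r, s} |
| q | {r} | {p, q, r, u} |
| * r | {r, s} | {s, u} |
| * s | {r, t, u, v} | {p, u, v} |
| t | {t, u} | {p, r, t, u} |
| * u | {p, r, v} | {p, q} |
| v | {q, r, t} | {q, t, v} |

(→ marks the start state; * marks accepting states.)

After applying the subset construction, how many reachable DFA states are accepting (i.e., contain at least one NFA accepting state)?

5

Start state of the DFA: {p}.
{p} --a--> ∅  [new]
{p} --b--> {r, s}  [new]
∅ --a--> ∅  [seen]
∅ --b--> ∅  [seen]
{r, s} --a--> {r, s, t, u, v}  [new]
{r, s} --b--> {p, s, u, v}  [new]
{r, s, t, u, v} --a--> {p, q, r, s, t, u, v}  [new]
{r, s, t, u, v} --b--> {p, q, r, s, t, u, v}  [seen]
{p, s, u, v} --a--> {p, q, r, t, u, v}  [new]
{p, s, u, v} --b--> {p, q, r, s, t, u, v}  [seen]
{p, q, r, s, t, u, v} --a--> {p, q, r, s, t, u, v}  [seen]
{p, q, r, s, t, u, v} --b--> {p, q, r, s, t, u, v}  [seen]
{p, q, r, t, u, v} --a--> {p, q, r, s, t, u, v}  [seen]
{p, q, r, t, u, v} --b--> {p, q, r, s, t, u, v}  [seen]
Reachable DFA states: {p}, ∅, {r, s}, {r, s, t, u, v}, {p, s, u, v}, {p, q, r, s, t, u, v}, {p, q, r, t, u, v}.
Accepting DFA states (contain an NFA accepting state): {r, s}, {r, s, t, u, v}, {p, s, u, v}, {p, q, r, s, t, u, v}, {p, q, r, t, u, v}.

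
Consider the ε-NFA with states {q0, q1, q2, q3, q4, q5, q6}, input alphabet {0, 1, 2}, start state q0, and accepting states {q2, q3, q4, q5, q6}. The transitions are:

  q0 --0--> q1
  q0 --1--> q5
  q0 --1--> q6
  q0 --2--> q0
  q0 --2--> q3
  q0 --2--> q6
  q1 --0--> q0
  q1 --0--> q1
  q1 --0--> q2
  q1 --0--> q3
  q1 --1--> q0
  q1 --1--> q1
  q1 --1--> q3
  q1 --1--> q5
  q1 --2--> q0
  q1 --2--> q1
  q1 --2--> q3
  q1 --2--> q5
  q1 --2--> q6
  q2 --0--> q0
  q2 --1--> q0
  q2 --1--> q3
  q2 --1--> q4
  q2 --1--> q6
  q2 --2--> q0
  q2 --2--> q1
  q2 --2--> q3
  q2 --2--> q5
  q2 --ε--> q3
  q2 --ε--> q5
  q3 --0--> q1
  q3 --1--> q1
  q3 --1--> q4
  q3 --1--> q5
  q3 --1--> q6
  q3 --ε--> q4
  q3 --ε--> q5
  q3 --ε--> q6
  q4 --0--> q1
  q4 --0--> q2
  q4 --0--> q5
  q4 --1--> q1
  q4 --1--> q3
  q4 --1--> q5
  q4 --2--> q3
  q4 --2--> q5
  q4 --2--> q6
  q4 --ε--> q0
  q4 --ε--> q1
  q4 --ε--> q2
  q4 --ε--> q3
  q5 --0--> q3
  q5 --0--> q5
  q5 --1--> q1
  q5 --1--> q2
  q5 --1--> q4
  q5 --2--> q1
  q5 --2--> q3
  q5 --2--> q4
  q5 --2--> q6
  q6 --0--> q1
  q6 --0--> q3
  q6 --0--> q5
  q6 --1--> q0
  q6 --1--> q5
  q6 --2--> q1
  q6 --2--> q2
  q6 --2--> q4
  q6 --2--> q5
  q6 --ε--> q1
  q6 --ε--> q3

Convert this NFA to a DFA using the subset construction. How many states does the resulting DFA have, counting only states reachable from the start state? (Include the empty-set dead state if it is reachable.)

3

Start state of the DFA: {q0} (ε-closure of the NFA start).
{q0} --0--> {q1}  [new]
{q0} --1--> {q0, q1, q2, q3, q4, q5, q6}  [new]
{q0} --2--> {q0, q1, q2, q3, q4, q5, q6}  [seen]
{q1} --0--> {q0, q1, q2, q3, q4, q5, q6}  [seen]
{q1} --1--> {q0, q1, q2, q3, q4, q5, q6}  [seen]
{q1} --2--> {q0, q1, q2, q3, q4, q5, q6}  [seen]
{q0, q1, q2, q3, q4, q5, q6} --0--> {q0, q1, q2, q3, q4, q5, q6}  [seen]
{q0, q1, q2, q3, q4, q5, q6} --1--> {q0, q1, q2, q3, q4, q5, q6}  [seen]
{q0, q1, q2, q3, q4, q5, q6} --2--> {q0, q1, q2, q3, q4, q5, q6}  [seen]
Reachable DFA states: {q0}, {q1}, {q0, q1, q2, q3, q4, q5, q6}.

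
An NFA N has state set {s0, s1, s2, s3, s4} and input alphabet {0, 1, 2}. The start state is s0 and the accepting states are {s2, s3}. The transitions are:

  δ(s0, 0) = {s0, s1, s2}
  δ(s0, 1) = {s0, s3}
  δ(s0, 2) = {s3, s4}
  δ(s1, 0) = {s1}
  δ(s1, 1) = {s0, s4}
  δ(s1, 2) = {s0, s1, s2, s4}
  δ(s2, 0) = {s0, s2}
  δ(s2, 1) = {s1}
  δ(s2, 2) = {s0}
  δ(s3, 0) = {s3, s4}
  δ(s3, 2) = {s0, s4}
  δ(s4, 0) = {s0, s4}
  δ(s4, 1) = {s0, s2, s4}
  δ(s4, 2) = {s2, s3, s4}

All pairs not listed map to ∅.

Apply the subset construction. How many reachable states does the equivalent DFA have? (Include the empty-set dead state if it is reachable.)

10

Start state of the DFA: {s0}.
{s0} --0--> {s0, s1, s2}  [new]
{s0} --1--> {s0, s3}  [new]
{s0} --2--> {s3, s4}  [new]
{s0, s1, s2} --0--> {s0, s1, s2}  [seen]
{s0, s1, s2} --1--> {s0, s1, s3, s4}  [new]
{s0, s1, s2} --2--> {s0, s1, s2, s3, s4}  [new]
{s0, s3} --0--> {s0, s1, s2, s3, s4}  [seen]
{s0, s3} --1--> {s0, s3}  [seen]
{s0, s3} --2--> {s0, s3, s4}  [new]
{s3, s4} --0--> {s0, s3, s4}  [seen]
{s3, s4} --1--> {s0, s2, s4}  [new]
{s3, s4} --2--> {s0, s2, s3, s4}  [new]
{s0, s1, s3, s4} --0--> {s0, s1, s2, s3, s4}  [seen]
{s0, s1, s3, s4} --1--> {s0, s2, s3, s4}  [seen]
{s0, s1, s3, s4} --2--> {s0, s1, s2, s3, s4}  [seen]
{s0, s1, s2, s3, s4} --0--> {s0, s1, s2, s3, s4}  [seen]
{s0, s1, s2, s3, s4} --1--> {s0, s1, s2, s3, s4}  [seen]
{s0, s1, s2, s3, s4} --2--> {s0, s1, s2, s3, s4}  [seen]
{s0, s3, s4} --0--> {s0, s1, s2, s3, s4}  [seen]
{s0, s3, s4} --1--> {s0, s2, s3, s4}  [seen]
{s0, s3, s4} --2--> {s0, s2, s3, s4}  [seen]
{s0, s2, s4} --0--> {s0, s1, s2, s4}  [new]
{s0, s2, s4} --1--> {s0, s1, s2, s3, s4}  [seen]
{s0, s2, s4} --2--> {s0, s2, s3, s4}  [seen]
{s0, s2, s3, s4} --0--> {s0, s1, s2, s3, s4}  [seen]
{s0, s2, s3, s4} --1--> {s0, s1, s2, s3, s4}  [seen]
{s0, s2, s3, s4} --2--> {s0, s2, s3, s4}  [seen]
{s0, s1, s2, s4} --0--> {s0, s1, s2, s4}  [seen]
{s0, s1, s2, s4} --1--> {s0, s1, s2, s3, s4}  [seen]
{s0, s1, s2, s4} --2--> {s0, s1, s2, s3, s4}  [seen]
Reachable DFA states: {s0}, {s0, s1, s2}, {s0, s3}, {s3, s4}, {s0, s1, s3, s4}, {s0, s1, s2, s3, s4}, {s0, s3, s4}, {s0, s2, s4}, {s0, s2, s3, s4}, {s0, s1, s2, s4}.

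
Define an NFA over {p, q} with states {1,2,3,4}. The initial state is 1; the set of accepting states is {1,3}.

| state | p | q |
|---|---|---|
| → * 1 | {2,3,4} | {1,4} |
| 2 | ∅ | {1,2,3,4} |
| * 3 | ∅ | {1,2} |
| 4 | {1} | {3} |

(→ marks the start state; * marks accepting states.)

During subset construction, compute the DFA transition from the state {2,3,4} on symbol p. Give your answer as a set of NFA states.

δ(2,p) = ∅; δ(3,p) = ∅; δ(4,p) = {1}.
Union: {1}.

{1}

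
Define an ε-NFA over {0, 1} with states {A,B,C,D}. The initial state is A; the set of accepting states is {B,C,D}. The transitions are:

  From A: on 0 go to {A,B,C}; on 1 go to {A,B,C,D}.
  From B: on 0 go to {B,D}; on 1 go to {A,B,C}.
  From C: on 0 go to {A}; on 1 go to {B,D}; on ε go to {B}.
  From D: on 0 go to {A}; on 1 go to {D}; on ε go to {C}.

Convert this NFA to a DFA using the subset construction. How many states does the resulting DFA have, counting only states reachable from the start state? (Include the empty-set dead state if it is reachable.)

Start state of the DFA: {A} (ε-closure of the NFA start).
{A} --0--> {A,B,C}  [new]
{A} --1--> {A,B,C,D}  [new]
{A,B,C} --0--> {A,B,C,D}  [seen]
{A,B,C} --1--> {A,B,C,D}  [seen]
{A,B,C,D} --0--> {A,B,C,D}  [seen]
{A,B,C,D} --1--> {A,B,C,D}  [seen]
Reachable DFA states: {A}, {A,B,C}, {A,B,C,D}.

3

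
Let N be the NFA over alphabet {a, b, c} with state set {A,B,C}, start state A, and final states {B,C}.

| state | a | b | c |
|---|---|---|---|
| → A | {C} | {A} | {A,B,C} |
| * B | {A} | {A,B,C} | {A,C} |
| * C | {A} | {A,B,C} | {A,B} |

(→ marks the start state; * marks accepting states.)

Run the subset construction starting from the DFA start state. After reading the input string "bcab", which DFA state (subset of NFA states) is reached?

Start: {A}.
δ(A,b) = {A}.
Union: {A}.
After b: {A}.
δ(A,c) = {A,B,C}.
Union: {A,B,C}.
After c: {A,B,C}.
δ(A,a) = {C}; δ(B,a) = {A}; δ(C,a) = {A}.
Union: {A,C}.
After a: {A,C}.
δ(A,b) = {A}; δ(C,b) = {A,B,C}.
Union: {A,B,C}.
After b: {A,B,C}.

{A,B,C}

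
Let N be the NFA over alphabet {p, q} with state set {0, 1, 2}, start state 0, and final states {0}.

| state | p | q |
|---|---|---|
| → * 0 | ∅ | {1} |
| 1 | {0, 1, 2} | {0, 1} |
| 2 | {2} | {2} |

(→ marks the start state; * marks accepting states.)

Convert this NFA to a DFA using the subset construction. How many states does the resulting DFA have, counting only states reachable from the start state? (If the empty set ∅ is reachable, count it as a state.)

Start state of the DFA: {0}.
{0} --p--> ∅  [new]
{0} --q--> {1}  [new]
∅ --p--> ∅  [seen]
∅ --q--> ∅  [seen]
{1} --p--> {0, 1, 2}  [new]
{1} --q--> {0, 1}  [new]
{0, 1, 2} --p--> {0, 1, 2}  [seen]
{0, 1, 2} --q--> {0, 1, 2}  [seen]
{0, 1} --p--> {0, 1, 2}  [seen]
{0, 1} --q--> {0, 1}  [seen]
Reachable DFA states: {0}, ∅, {1}, {0, 1, 2}, {0, 1}.

5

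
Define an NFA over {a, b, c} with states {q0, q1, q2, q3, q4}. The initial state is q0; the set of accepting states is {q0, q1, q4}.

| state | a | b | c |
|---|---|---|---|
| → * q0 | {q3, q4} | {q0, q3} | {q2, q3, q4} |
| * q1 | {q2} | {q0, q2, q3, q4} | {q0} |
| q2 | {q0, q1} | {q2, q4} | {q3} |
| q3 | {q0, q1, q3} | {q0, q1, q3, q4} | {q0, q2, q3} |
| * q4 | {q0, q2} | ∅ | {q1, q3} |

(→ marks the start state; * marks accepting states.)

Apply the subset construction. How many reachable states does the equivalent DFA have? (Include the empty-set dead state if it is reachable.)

Start state of the DFA: {q0}.
{q0} --a--> {q3, q4}  [new]
{q0} --b--> {q0, q3}  [new]
{q0} --c--> {q2, q3, q4}  [new]
{q3, q4} --a--> {q0, q1, q2, q3}  [new]
{q3, q4} --b--> {q0, q1, q3, q4}  [new]
{q3, q4} --c--> {q0, q1, q2, q3}  [seen]
{q0, q3} --a--> {q0, q1, q3, q4}  [seen]
{q0, q3} --b--> {q0, q1, q3, q4}  [seen]
{q0, q3} --c--> {q0, q2, q3, q4}  [new]
{q2, q3, q4} --a--> {q0, q1, q2, q3}  [seen]
{q2, q3, q4} --b--> {q0, q1, q2, q3, q4}  [new]
{q2, q3, q4} --c--> {q0, q1, q2, q3}  [seen]
{q0, q1, q2, q3} --a--> {q0, q1, q2, q3, q4}  [seen]
{q0, q1, q2, q3} --b--> {q0, q1, q2, q3, q4}  [seen]
{q0, q1, q2, q3} --c--> {q0, q2, q3, q4}  [seen]
{q0, q1, q3, q4} --a--> {q0, q1, q2, q3, q4}  [seen]
{q0, q1, q3, q4} --b--> {q0, q1, q2, q3, q4}  [seen]
{q0, q1, q3, q4} --c--> {q0, q1, q2, q3, q4}  [seen]
{q0, q2, q3, q4} --a--> {q0, q1, q2, q3, q4}  [seen]
{q0, q2, q3, q4} --b--> {q0, q1, q2, q3, q4}  [seen]
{q0, q2, q3, q4} --c--> {q0, q1, q2, q3, q4}  [seen]
{q0, q1, q2, q3, q4} --a--> {q0, q1, q2, q3, q4}  [seen]
{q0, q1, q2, q3, q4} --b--> {q0, q1, q2, q3, q4}  [seen]
{q0, q1, q2, q3, q4} --c--> {q0, q1, q2, q3, q4}  [seen]
Reachable DFA states: {q0}, {q3, q4}, {q0, q3}, {q2, q3, q4}, {q0, q1, q2, q3}, {q0, q1, q3, q4}, {q0, q2, q3, q4}, {q0, q1, q2, q3, q4}.

8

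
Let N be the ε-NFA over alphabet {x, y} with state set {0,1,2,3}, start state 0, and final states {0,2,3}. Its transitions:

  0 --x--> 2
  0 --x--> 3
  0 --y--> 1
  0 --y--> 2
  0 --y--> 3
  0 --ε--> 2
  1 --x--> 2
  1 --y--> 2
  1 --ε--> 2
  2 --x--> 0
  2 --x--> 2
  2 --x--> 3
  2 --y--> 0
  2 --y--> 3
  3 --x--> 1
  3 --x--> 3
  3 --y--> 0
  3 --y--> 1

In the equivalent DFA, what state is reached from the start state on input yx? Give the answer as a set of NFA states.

Start: {0,2}.
δ(0,y) = {1,2,3}; δ(2,y) = {0,3}.
Union: {0,1,2,3}.
After y: {0,1,2,3}.
δ(0,x) = {2,3}; δ(1,x) = {2}; δ(2,x) = {0,2,3}; δ(3,x) = {1,3}.
Union: {0,1,2,3}.
After x: {0,1,2,3}.

{0,1,2,3}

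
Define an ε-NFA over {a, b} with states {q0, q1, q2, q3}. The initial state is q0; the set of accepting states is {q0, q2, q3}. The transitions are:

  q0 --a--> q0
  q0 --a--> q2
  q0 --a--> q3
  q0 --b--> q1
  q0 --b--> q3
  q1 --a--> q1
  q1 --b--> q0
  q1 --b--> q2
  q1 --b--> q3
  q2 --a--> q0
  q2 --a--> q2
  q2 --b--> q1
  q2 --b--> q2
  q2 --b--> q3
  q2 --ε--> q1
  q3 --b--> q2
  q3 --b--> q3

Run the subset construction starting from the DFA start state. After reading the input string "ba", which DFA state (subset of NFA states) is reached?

Start: {q0}.
δ(q0,b) = {q1, q3}.
Union: {q1, q3}.
After b: {q1, q3}.
δ(q1,a) = {q1}; δ(q3,a) = ∅.
Union: {q1}.
After a: {q1}.

{q1}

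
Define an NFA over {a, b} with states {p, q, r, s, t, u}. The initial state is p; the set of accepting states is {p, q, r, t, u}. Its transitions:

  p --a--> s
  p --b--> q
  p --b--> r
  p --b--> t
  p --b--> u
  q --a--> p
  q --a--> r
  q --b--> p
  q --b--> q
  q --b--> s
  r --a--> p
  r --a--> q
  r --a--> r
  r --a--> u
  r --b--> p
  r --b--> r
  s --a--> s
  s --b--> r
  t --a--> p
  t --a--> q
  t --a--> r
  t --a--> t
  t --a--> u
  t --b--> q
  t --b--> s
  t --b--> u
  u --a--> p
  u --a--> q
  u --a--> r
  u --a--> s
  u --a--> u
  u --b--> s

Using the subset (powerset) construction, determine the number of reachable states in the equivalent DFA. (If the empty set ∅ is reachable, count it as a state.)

Start state of the DFA: {p}.
{p} --a--> {s}  [new]
{p} --b--> {q, r, t, u}  [new]
{s} --a--> {s}  [seen]
{s} --b--> {r}  [new]
{q, r, t, u} --a--> {p, q, r, s, t, u}  [new]
{q, r, t, u} --b--> {p, q, r, s, u}  [new]
{r} --a--> {p, q, r, u}  [new]
{r} --b--> {p, r}  [new]
{p, q, r, s, t, u} --a--> {p, q, r, s, t, u}  [seen]
{p, q, r, s, t, u} --b--> {p, q, r, s, t, u}  [seen]
{p, q, r, s, u} --a--> {p, q, r, s, u}  [seen]
{p, q, r, s, u} --b--> {p, q, r, s, t, u}  [seen]
{p, q, r, u} --a--> {p, q, r, s, u}  [seen]
{p, q, r, u} --b--> {p, q, r, s, t, u}  [seen]
{p, r} --a--> {p, q, r, s, u}  [seen]
{p, r} --b--> {p, q, r, t, u}  [new]
{p, q, r, t, u} --a--> {p, q, r, s, t, u}  [seen]
{p, q, r, t, u} --b--> {p, q, r, s, t, u}  [seen]
Reachable DFA states: {p}, {s}, {q, r, t, u}, {r}, {p, q, r, s, t, u}, {p, q, r, s, u}, {p, q, r, u}, {p, r}, {p, q, r, t, u}.

9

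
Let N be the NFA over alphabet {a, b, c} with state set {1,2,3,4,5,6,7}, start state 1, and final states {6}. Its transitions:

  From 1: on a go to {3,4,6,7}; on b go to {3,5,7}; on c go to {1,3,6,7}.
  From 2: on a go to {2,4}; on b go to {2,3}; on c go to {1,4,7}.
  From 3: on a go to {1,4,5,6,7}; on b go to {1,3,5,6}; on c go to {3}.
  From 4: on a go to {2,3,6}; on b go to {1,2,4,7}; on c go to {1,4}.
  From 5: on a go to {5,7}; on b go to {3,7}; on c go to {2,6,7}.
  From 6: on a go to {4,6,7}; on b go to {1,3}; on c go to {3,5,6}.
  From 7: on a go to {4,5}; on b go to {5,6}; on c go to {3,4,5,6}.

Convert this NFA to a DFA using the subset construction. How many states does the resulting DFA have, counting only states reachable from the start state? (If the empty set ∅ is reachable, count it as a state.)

10

Start state of the DFA: {1}.
{1} --a--> {3,4,6,7}  [new]
{1} --b--> {3,5,7}  [new]
{1} --c--> {1,3,6,7}  [new]
{3,4,6,7} --a--> {1,2,3,4,5,6,7}  [new]
{3,4,6,7} --b--> {1,2,3,4,5,6,7}  [seen]
{3,4,6,7} --c--> {1,3,4,5,6}  [new]
{3,5,7} --a--> {1,4,5,6,7}  [new]
{3,5,7} --b--> {1,3,5,6,7}  [new]
{3,5,7} --c--> {2,3,4,5,6,7}  [new]
{1,3,6,7} --a--> {1,3,4,5,6,7}  [new]
{1,3,6,7} --b--> {1,3,5,6,7}  [seen]
{1,3,6,7} --c--> {1,3,4,5,6,7}  [seen]
{1,2,3,4,5,6,7} --a--> {1,2,3,4,5,6,7}  [seen]
{1,2,3,4,5,6,7} --b--> {1,2,3,4,5,6,7}  [seen]
{1,2,3,4,5,6,7} --c--> {1,2,3,4,5,6,7}  [seen]
{1,3,4,5,6} --a--> {1,2,3,4,5,6,7}  [seen]
{1,3,4,5,6} --b--> {1,2,3,4,5,6,7}  [seen]
{1,3,4,5,6} --c--> {1,2,3,4,5,6,7}  [seen]
{1,4,5,6,7} --a--> {2,3,4,5,6,7}  [seen]
{1,4,5,6,7} --b--> {1,2,3,4,5,6,7}  [seen]
{1,4,5,6,7} --c--> {1,2,3,4,5,6,7}  [seen]
{1,3,5,6,7} --a--> {1,3,4,5,6,7}  [seen]
{1,3,5,6,7} --b--> {1,3,5,6,7}  [seen]
{1,3,5,6,7} --c--> {1,2,3,4,5,6,7}  [seen]
{2,3,4,5,6,7} --a--> {1,2,3,4,5,6,7}  [seen]
{2,3,4,5,6,7} --b--> {1,2,3,4,5,6,7}  [seen]
{2,3,4,5,6,7} --c--> {1,2,3,4,5,6,7}  [seen]
{1,3,4,5,6,7} --a--> {1,2,3,4,5,6,7}  [seen]
{1,3,4,5,6,7} --b--> {1,2,3,4,5,6,7}  [seen]
{1,3,4,5,6,7} --c--> {1,2,3,4,5,6,7}  [seen]
Reachable DFA states: {1}, {3,4,6,7}, {3,5,7}, {1,3,6,7}, {1,2,3,4,5,6,7}, {1,3,4,5,6}, {1,4,5,6,7}, {1,3,5,6,7}, {2,3,4,5,6,7}, {1,3,4,5,6,7}.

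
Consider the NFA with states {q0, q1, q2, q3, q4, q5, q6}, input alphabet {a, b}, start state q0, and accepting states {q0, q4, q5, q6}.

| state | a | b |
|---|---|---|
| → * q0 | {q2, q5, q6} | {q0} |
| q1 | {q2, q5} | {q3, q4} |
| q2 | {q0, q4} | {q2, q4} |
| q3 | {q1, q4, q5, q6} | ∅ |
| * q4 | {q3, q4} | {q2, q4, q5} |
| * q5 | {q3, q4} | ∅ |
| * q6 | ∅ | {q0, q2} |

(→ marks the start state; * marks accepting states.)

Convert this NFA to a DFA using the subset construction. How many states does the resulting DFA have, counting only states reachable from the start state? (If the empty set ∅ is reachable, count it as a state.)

9

Start state of the DFA: {q0}.
{q0} --a--> {q2, q5, q6}  [new]
{q0} --b--> {q0}  [seen]
{q2, q5, q6} --a--> {q0, q3, q4}  [new]
{q2, q5, q6} --b--> {q0, q2, q4}  [new]
{q0, q3, q4} --a--> {q1, q2, q3, q4, q5, q6}  [new]
{q0, q3, q4} --b--> {q0, q2, q4, q5}  [new]
{q0, q2, q4} --a--> {q0, q2, q3, q4, q5, q6}  [new]
{q0, q2, q4} --b--> {q0, q2, q4, q5}  [seen]
{q1, q2, q3, q4, q5, q6} --a--> {q0, q1, q2, q3, q4, q5, q6}  [new]
{q1, q2, q3, q4, q5, q6} --b--> {q0, q2, q3, q4, q5}  [new]
{q0, q2, q4, q5} --a--> {q0, q2, q3, q4, q5, q6}  [seen]
{q0, q2, q4, q5} --b--> {q0, q2, q4, q5}  [seen]
{q0, q2, q3, q4, q5, q6} --a--> {q0, q1, q2, q3, q4, q5, q6}  [seen]
{q0, q2, q3, q4, q5, q6} --b--> {q0, q2, q4, q5}  [seen]
{q0, q1, q2, q3, q4, q5, q6} --a--> {q0, q1, q2, q3, q4, q5, q6}  [seen]
{q0, q1, q2, q3, q4, q5, q6} --b--> {q0, q2, q3, q4, q5}  [seen]
{q0, q2, q3, q4, q5} --a--> {q0, q1, q2, q3, q4, q5, q6}  [seen]
{q0, q2, q3, q4, q5} --b--> {q0, q2, q4, q5}  [seen]
Reachable DFA states: {q0}, {q2, q5, q6}, {q0, q3, q4}, {q0, q2, q4}, {q1, q2, q3, q4, q5, q6}, {q0, q2, q4, q5}, {q0, q2, q3, q4, q5, q6}, {q0, q1, q2, q3, q4, q5, q6}, {q0, q2, q3, q4, q5}.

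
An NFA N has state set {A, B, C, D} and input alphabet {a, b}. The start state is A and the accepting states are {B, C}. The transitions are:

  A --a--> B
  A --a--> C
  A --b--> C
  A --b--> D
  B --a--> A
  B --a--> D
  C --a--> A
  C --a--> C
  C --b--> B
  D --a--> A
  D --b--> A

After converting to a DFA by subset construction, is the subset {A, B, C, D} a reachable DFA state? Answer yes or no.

Start state of the DFA: {A}.
{A} --a--> {B, C}  [new]
{A} --b--> {C, D}  [new]
{B, C} --a--> {A, C, D}  [new]
{B, C} --b--> {B}  [new]
{C, D} --a--> {A, C}  [new]
{C, D} --b--> {A, B}  [new]
{A, C, D} --a--> {A, B, C}  [new]
{A, C, D} --b--> {A, B, C, D}  [new]
{B} --a--> {A, D}  [new]
{B} --b--> ∅  [new]
{A, C} --a--> {A, B, C}  [seen]
{A, C} --b--> {B, C, D}  [new]
{A, B} --a--> {A, B, C, D}  [seen]
{A, B} --b--> {C, D}  [seen]
{A, B, C} --a--> {A, B, C, D}  [seen]
{A, B, C} --b--> {B, C, D}  [seen]
{A, B, C, D} --a--> {A, B, C, D}  [seen]
{A, B, C, D} --b--> {A, B, C, D}  [seen]
{A, D} --a--> {A, B, C}  [seen]
{A, D} --b--> {A, C, D}  [seen]
∅ --a--> ∅  [seen]
∅ --b--> ∅  [seen]
{B, C, D} --a--> {A, C, D}  [seen]
{B, C, D} --b--> {A, B}  [seen]
Reachable DFA states: {A}, {B, C}, {C, D}, {A, C, D}, {B}, {A, C}, {A, B}, {A, B, C}, {A, B, C, D}, {A, D}, ∅, {B, C, D}.
{A, B, C, D} is among them.

yes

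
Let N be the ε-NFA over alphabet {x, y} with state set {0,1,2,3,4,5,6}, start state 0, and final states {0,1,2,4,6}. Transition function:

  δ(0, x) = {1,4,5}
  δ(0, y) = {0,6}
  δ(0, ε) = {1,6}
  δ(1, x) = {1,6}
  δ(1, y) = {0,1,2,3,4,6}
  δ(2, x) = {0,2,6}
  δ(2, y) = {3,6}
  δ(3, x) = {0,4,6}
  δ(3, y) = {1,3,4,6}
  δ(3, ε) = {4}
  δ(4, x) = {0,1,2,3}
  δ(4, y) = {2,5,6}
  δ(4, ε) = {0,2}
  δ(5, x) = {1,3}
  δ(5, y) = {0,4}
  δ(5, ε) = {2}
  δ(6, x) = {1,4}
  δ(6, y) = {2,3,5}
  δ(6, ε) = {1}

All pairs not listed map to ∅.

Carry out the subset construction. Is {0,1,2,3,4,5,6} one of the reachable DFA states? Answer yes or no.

Start state of the DFA: {0,1,6} (ε-closure of the NFA start).
{0,1,6} --x--> {0,1,2,4,5,6}  [new]
{0,1,6} --y--> {0,1,2,3,4,5,6}  [new]
{0,1,2,4,5,6} --x--> {0,1,2,3,4,5,6}  [seen]
{0,1,2,4,5,6} --y--> {0,1,2,3,4,5,6}  [seen]
{0,1,2,3,4,5,6} --x--> {0,1,2,3,4,5,6}  [seen]
{0,1,2,3,4,5,6} --y--> {0,1,2,3,4,5,6}  [seen]
Reachable DFA states: {0,1,6}, {0,1,2,4,5,6}, {0,1,2,3,4,5,6}.
{0,1,2,3,4,5,6} is among them.

yes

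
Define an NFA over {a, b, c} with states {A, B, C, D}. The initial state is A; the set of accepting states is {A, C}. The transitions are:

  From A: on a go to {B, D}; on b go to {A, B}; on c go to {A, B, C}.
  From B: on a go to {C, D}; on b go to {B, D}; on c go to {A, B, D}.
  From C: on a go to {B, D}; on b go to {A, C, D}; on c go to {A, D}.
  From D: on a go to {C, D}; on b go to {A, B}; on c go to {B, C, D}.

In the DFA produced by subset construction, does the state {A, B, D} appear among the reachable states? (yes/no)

Start state of the DFA: {A}.
{A} --a--> {B, D}  [new]
{A} --b--> {A, B}  [new]
{A} --c--> {A, B, C}  [new]
{B, D} --a--> {C, D}  [new]
{B, D} --b--> {A, B, D}  [new]
{B, D} --c--> {A, B, C, D}  [new]
{A, B} --a--> {B, C, D}  [new]
{A, B} --b--> {A, B, D}  [seen]
{A, B} --c--> {A, B, C, D}  [seen]
{A, B, C} --a--> {B, C, D}  [seen]
{A, B, C} --b--> {A, B, C, D}  [seen]
{A, B, C} --c--> {A, B, C, D}  [seen]
{C, D} --a--> {B, C, D}  [seen]
{C, D} --b--> {A, B, C, D}  [seen]
{C, D} --c--> {A, B, C, D}  [seen]
{A, B, D} --a--> {B, C, D}  [seen]
{A, B, D} --b--> {A, B, D}  [seen]
{A, B, D} --c--> {A, B, C, D}  [seen]
{A, B, C, D} --a--> {B, C, D}  [seen]
{A, B, C, D} --b--> {A, B, C, D}  [seen]
{A, B, C, D} --c--> {A, B, C, D}  [seen]
{B, C, D} --a--> {B, C, D}  [seen]
{B, C, D} --b--> {A, B, C, D}  [seen]
{B, C, D} --c--> {A, B, C, D}  [seen]
Reachable DFA states: {A}, {B, D}, {A, B}, {A, B, C}, {C, D}, {A, B, D}, {A, B, C, D}, {B, C, D}.
{A, B, D} is among them.

yes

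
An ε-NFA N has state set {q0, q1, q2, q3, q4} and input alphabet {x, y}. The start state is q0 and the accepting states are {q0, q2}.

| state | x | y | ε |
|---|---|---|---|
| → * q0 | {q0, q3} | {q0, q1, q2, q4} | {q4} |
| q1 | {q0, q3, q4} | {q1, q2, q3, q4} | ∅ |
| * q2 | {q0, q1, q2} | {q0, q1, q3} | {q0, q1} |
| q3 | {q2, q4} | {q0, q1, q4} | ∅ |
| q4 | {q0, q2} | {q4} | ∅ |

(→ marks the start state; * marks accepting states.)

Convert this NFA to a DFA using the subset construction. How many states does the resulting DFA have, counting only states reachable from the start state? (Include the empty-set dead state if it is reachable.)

3

Start state of the DFA: {q0, q4} (ε-closure of the NFA start).
{q0, q4} --x--> {q0, q1, q2, q3, q4}  [new]
{q0, q4} --y--> {q0, q1, q2, q4}  [new]
{q0, q1, q2, q3, q4} --x--> {q0, q1, q2, q3, q4}  [seen]
{q0, q1, q2, q3, q4} --y--> {q0, q1, q2, q3, q4}  [seen]
{q0, q1, q2, q4} --x--> {q0, q1, q2, q3, q4}  [seen]
{q0, q1, q2, q4} --y--> {q0, q1, q2, q3, q4}  [seen]
Reachable DFA states: {q0, q4}, {q0, q1, q2, q3, q4}, {q0, q1, q2, q4}.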